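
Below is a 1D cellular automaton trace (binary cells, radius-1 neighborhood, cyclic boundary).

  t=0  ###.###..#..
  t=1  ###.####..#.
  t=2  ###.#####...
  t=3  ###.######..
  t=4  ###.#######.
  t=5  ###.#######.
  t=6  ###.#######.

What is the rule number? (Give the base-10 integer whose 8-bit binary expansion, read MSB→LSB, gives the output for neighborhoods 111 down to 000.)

216

  ###|#  b7=1 t=0,i=1
  ##.|#  b6=1 t=0,i=2
  #.#|.  b5=0 t=0,i=3
  #..|#  b4=1 t=0,i=7
  .##|#  b3=1 t=0,i=0
  .#.|.  b2=0 t=0,i=9
  ..#|.  b1=0 t=0,i=8
  ...|.  b0=0 t=2,i=10
  bits 11011000 = 216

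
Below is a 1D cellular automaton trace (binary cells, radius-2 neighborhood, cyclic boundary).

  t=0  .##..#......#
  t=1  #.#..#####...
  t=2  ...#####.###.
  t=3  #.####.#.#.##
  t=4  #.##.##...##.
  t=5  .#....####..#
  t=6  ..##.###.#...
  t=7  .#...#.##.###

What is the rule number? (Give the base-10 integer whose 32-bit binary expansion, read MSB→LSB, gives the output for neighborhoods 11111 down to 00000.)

3045825433

  #####|#  b31=1 t=1,i=7
  ####.|.  b30=0 t=1,i=8
  ###.#|#  b29=1 t=2,i=7
  ###..|#  b28=1 t=1,i=9
  ##.##|.  b27=0 t=2,i=8
  ##.#.|#  b26=1 t=3,i=6
  ##..#|.  b25=0 t=0,i=3
  ##...|#  b24=1 t=1,i=10
  #.###|#  b23=1 t=2,i=9
  #.##.|.  b22=0 t=0,i=1
  #.#.#|.  b21=0 t=3,i=7
  #.#..|.  b20=0 t=1,i=2
  #..##|#  b19=1 t=1,i=4
  #..#.|.  b18=0 t=0,i=4
  #...#|#  b17=1 t=1,i=11
  #....|#  b16=1 t=0,i=7
  .####|#  b15=1 t=1,i=6
  .###.|.  b14=0 t=2,i=10
  .##.#|.  b13=0 t=4,i=3
  .##..|#  b12=1 t=0,i=2
  .#.##|#  b11=1 t=0,i=0
  .#.#.|.  b10=0 t=1,i=1
  .#..#|#  b9=1 t=1,i=3
  .#...|#  b8=1 t=0,i=6
  ..###|#  b7=1 t=1,i=5
  ..##.|.  b6=0 t=4,i=10
  ..#.#|.  b5=0 t=0,i=12
  ..#..|#  b4=1 t=0,i=5
  ...##|#  b3=1 t=2,i=2
  ...#.|.  b2=0 t=0,i=11
  ....#|.  b1=0 t=0,i=10
  .....|#  b0=1 t=0,i=8
  bits 10110101100010111001101110011001 = 3045825433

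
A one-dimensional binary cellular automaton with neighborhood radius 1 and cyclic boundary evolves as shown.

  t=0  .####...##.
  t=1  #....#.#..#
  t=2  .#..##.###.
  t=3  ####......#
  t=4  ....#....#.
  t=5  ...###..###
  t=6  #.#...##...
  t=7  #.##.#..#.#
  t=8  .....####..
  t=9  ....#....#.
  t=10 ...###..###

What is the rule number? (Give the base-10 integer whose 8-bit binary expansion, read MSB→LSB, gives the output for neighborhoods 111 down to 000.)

22

  ###|.  b7=0 t=0,i=2
  ##.|.  b6=0 t=0,i=4
  #.#|.  b5=0 t=1,i=6
  #..|#  b4=1 t=0,i=5
  .##|.  b3=0 t=0,i=1
  .#.|#  b2=1 t=1,i=5
  ..#|#  b1=1 t=0,i=0
  ...|.  b0=0 t=0,i=6
  bits 00010110 = 22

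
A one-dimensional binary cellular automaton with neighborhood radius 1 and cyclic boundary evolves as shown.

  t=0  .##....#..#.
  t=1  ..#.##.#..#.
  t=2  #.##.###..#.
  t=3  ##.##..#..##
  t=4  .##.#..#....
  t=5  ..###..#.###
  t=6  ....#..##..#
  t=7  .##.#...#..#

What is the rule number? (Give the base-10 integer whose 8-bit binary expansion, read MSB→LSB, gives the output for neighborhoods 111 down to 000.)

101

  [7] ### => .  t=2,i=6
  [6] ##. => #  t=0,i=2
  [5] #.# => #  t=1,i=3
  [4] #.. => .  t=0,i=3
  [3] .## => .  t=0,i=1
  [2] .#. => #  t=0,i=7
  [1] ..# => .  t=0,i=0
  [0] ... => #  t=0,i=4
  bits 01100101 = 101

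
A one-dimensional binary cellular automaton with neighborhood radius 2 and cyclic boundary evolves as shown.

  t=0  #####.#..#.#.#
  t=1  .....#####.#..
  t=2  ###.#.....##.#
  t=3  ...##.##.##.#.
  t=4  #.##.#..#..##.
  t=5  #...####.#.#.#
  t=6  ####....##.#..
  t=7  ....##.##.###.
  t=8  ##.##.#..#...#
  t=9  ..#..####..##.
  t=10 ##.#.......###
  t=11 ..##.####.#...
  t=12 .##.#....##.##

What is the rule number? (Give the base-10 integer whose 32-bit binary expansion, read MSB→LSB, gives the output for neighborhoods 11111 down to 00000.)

  ##### -> .   bit 31 = 0  t=0,i=1
  ####. -> .   bit 30 = 0  t=0,i=3
  ###.# -> .   bit 29 = 0  t=0,i=4
  ###.. -> .   bit 28 = 0  t=6,i=3
  ##.## -> #   bit 27 = 1  t=2,i=12
  ##.#. -> #   bit 26 = 1  t=0,i=5
  ##..# -> .   bit 25 = 0  t=9,i=9
  ##... -> #   bit 24 = 1  t=5,i=1
  #.### -> .   bit 23 = 0  t=0,i=13
  #.##. -> .   bit 22 = 0  t=3,i=6
  #.#.# -> #   bit 21 = 1  t=0,i=11
  #.#.. -> #   bit 20 = 1  t=0,i=6
  #..## -> .   bit 19 = 0  t=4,i=10
  #..#. -> #   bit 18 = 1  t=0,i=8
  #...# -> #   bit 17 = 1  t=5,i=2
  #.... -> #   bit 16 = 1  t=1,i=13
  .#### -> .   bit 15 = 0  t=0,i=0
  .###. -> .   bit 14 = 0  t=7,i=11
  .##.# -> .   bit 13 = 0  t=2,i=11
  .##.. -> #   bit 12 = 1  t=5,i=0
  .#.## -> .   bit 11 = 0  t=0,i=12
  .#.#. -> .   bit 10 = 0  t=0,i=10
  .#..# -> #   bit 9 = 1  t=0,i=7
  .#... -> .   bit 8 = 0  t=1,i=12
  ..### -> .   bit 7 = 0  t=1,i=5
  ..##. -> #   bit 6 = 1  t=2,i=10
  ..#.# -> #   bit 5 = 1  t=0,i=9
  ..#.. -> .   bit 4 = 0  t=4,i=8
  ...## -> #   bit 3 = 1  t=1,i=4
  ...#. -> #   bit 2 = 1  t=9,i=1
  ....# -> .   bit 1 = 0  t=1,i=3
  ..... -> #   bit 0 = 1  t=1,i=0
  bits 00001101001101110001001001101101 = 221713005

221713005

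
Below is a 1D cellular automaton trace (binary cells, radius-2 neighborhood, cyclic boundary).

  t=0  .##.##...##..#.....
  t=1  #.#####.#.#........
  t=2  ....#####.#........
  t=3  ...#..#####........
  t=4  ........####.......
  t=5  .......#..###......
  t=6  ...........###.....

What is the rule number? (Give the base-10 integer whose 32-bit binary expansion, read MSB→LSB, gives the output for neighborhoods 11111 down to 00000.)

4252004360

  ##### -> #   bit 31 = 1  t=1,i=4
  ####. -> #   bit 30 = 1  t=1,i=5
  ###.# -> #   bit 29 = 1  t=1,i=6
  ###.. -> #   bit 28 = 1  t=3,i=10
  ##.## -> #   bit 27 = 1  t=0,i=3
  ##.#. -> #   bit 26 = 1  t=1,i=7
  ##..# -> .   bit 25 = 0  t=0,i=11
  ##... -> #   bit 24 = 1  t=0,i=6
  #.### -> .   bit 23 = 0  t=1,i=2
  #.##. -> #   bit 22 = 1  t=0,i=4
  #.#.# -> #   bit 21 = 1  t=1,i=8
  #.#.. -> #   bit 20 = 1  t=1,i=10
  #..## -> .   bit 19 = 0  t=3,i=5
  #..#. -> .   bit 18 = 0  t=0,i=12
  #...# -> .   bit 17 = 0  t=0,i=7
  #.... -> .   bit 16 = 0  t=0,i=15
  .#### -> .   bit 15 = 0  t=1,i=3
  .###. -> #   bit 14 = 1  t=5,i=11
  .##.# -> #   bit 13 = 1  t=0,i=2
  .##.. -> #   bit 12 = 1  t=0,i=5
  .#.## -> .   bit 11 = 0  t=1,i=1
  .#.#. -> .   bit 10 = 0  t=1,i=9
  .#..# -> .   bit 9 = 0  t=3,i=4
  .#... -> .   bit 8 = 0  t=0,i=14
  ..### -> .   bit 7 = 0  t=2,i=4
  ..##. -> .   bit 6 = 0  t=0,i=1
  ..#.# -> .   bit 5 = 0  t=1,i=0
  ..#.. -> .   bit 4 = 0  t=0,i=13
  ...## -> #   bit 3 = 1  t=0,i=0
  ...#. -> .   bit 2 = 0  t=1,i=18
  ....# -> .   bit 1 = 0  t=0,i=18
  ..... -> .   bit 0 = 0  t=0,i=16
  bits 11111101011100000111000000001000 = 4252004360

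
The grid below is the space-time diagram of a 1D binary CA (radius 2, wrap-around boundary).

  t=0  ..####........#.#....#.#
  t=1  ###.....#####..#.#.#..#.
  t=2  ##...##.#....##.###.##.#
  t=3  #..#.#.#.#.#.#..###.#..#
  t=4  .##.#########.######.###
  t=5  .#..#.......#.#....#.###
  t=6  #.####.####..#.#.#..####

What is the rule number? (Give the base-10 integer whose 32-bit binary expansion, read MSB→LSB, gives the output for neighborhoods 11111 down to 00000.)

  [31] ##### => .  t=1,i=10
  [30] ####. => .  t=0,i=4
  [29] ###.# => #  t=2,i=18
  [28] ###.. => .  t=0,i=5
  [27] ##.## => .  t=2,i=15
  [26] ##.#. => #  t=2,i=7
  [25] ##..# => #  t=1,i=13
  [24] ##... => .  t=0,i=6
  [23] #.### => #  t=1,i=0
  [22] #.##. => #  t=2,i=20
  [21] #.#.# => #  t=1,i=17
  [20] #.#.. => .  t=0,i=16
  [19] #..## => #  t=0,i=1
  [18] #..#. => #  t=1,i=14
  [17] #...# => #  t=2,i=3
  [16] #.... => .  t=0,i=7
  [15] .#### => .  t=0,i=3
  [14] .###. => #  t=1,i=1
  [13] .##.# => .  t=2,i=6
  [12] .##.. => .  t=3,i=0
  [11] .#.## => #  t=1,i=23
  [10] .#.#. => #  t=0,i=15
  [9] .#..# => #  t=0,i=0
  [8] .#... => #  t=0,i=17
  [7] ..### => #  t=0,i=2
  [6] ..##. => #  t=2,i=5
  [5] ..#.# => .  t=0,i=14
  [4] ..#.. => #  t=5,i=4
  [3] ...## => .  t=1,i=7
  [2] ...#. => .  t=0,i=13
  [1] ....# => #  t=0,i=12
  [0] ..... => #  t=0,i=8
  bits 00100110111011100100111111010011 = 653152211

653152211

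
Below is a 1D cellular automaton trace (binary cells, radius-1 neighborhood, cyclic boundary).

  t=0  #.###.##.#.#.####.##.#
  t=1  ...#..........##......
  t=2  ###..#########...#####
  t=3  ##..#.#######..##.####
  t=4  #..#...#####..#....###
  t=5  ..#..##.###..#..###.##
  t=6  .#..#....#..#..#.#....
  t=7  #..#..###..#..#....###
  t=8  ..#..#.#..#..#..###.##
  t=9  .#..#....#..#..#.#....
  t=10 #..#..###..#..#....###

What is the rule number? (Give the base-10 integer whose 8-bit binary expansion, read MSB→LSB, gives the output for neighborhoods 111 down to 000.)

  ### -> #   bit 7 = 1  t=0,i=3
  ##. -> .   bit 6 = 0  t=0,i=0
  #.# -> .   bit 5 = 0  t=0,i=1
  #.. -> .   bit 4 = 0  t=1,i=4
  .## -> .   bit 3 = 0  t=0,i=2
  .#. -> .   bit 2 = 0  t=0,i=9
  ..# -> #   bit 1 = 1  t=1,i=2
  ... -> #   bit 0 = 1  t=1,i=0
  bits 10000011 = 131

131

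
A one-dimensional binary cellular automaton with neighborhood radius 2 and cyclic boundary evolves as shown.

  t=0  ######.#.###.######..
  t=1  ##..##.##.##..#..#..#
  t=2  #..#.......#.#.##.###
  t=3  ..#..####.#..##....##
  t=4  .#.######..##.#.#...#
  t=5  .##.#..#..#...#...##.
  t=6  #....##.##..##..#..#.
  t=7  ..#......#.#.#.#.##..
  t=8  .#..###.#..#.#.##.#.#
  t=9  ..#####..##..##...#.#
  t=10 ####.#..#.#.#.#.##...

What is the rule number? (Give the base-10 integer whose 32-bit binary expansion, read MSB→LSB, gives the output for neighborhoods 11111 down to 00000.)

  #####|.  b31=0 t=0,i=2
  ####.|#  b30=1 t=0,i=4
  ###.#|#  b29=1 t=0,i=5
  ###..|.  b28=0 t=0,i=18
  ##.##|.  b27=0 t=0,i=12
  ##.#.|.  b26=0 t=0,i=6
  ##..#|.  b25=0 t=0,i=19
  ##...|.  b24=0 t=3,i=15
  #.###|.  b23=0 t=0,i=9
  #.##.|.  b22=0 t=1,i=7
  #.#.#|#  b21=1 t=0,i=7
  #.#..|.  b20=0 t=3,i=10
  #..##|#  b19=1 t=0,i=20
  #..#.|#  b18=1 t=1,i=13
  #...#|#  b17=1 t=4,i=18
  #....|#  b16=1 t=2,i=5
  .####|#  b15=1 t=0,i=1
  .###.|#  b14=1 t=0,i=10
  .##.#|.  b13=0 t=1,i=5
  .##..|#  b12=1 t=1,i=11
  .#.##|#  b11=1 t=0,i=8
  .#.#.|.  b10=0 t=2,i=12
  .#..#|#  b9=1 t=1,i=15
  .#...|.  b8=0 t=2,i=4
  ..###|#  b7=1 t=0,i=0
  ..##.|.  b6=0 t=1,i=4
  ..#.#|.  b5=0 t=2,i=11
  ..#..|.  b4=0 t=1,i=14
  ...##|.  b3=0 t=3,i=18
  ...#.|#  b2=1 t=2,i=10
  ....#|.  b1=0 t=2,i=9
  .....|#  b0=1 t=2,i=6
  bits 01100000001011111101101010000101 = 1613748869

1613748869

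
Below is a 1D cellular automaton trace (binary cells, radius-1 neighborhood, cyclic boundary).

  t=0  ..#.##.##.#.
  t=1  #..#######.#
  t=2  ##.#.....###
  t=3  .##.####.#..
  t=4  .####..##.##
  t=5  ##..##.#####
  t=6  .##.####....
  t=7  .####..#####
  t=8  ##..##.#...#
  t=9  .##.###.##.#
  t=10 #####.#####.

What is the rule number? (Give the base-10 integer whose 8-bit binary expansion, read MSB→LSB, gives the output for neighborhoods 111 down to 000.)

  nb ###: next=.  (t=1,i=4, bit7=0)
  nb ##.: next=#  (t=0,i=5, bit6=1)
  nb #.#: next=#  (t=0,i=3, bit5=1)
  nb #..: next=#  (t=0,i=11, bit4=1)
  nb .##: next=#  (t=0,i=4, bit3=1)
  nb .#.: next=.  (t=0,i=2, bit2=0)
  nb ..#: next=.  (t=0,i=1, bit1=0)
  nb ...: next=#  (t=0,i=0, bit0=1)
  bits 01111001 = 121

121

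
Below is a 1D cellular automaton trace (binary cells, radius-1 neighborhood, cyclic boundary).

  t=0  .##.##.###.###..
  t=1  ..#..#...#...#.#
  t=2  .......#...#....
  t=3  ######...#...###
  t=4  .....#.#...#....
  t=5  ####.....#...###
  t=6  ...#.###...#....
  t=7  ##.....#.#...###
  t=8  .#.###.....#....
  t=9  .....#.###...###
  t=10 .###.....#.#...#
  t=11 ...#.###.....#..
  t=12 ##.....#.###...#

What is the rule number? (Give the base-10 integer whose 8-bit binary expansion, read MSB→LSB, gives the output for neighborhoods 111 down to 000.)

65

  [7] ### => .  t=0,i=8
  [6] ##. => #  t=0,i=2
  [5] #.# => .  t=0,i=3
  [4] #.. => .  t=0,i=14
  [3] .## => .  t=0,i=1
  [2] .#. => .  t=1,i=2
  [1] ..# => .  t=0,i=0
  [0] ... => #  t=0,i=15
  bits 01000001 = 65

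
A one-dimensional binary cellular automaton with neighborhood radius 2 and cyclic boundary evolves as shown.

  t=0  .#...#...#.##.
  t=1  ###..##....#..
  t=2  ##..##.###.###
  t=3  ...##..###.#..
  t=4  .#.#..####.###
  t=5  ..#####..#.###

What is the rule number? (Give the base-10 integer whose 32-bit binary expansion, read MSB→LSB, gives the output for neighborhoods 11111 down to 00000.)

568149970

  ##### -> .   bit 31 = 0  t=2,i=13
  ####. -> .   bit 30 = 0  t=2,i=0
  ###.# -> #   bit 29 = 1  t=2,i=9
  ###.. -> .   bit 28 = 0  t=1,i=2
  ##.## -> .   bit 27 = 0  t=2,i=6
  ##.#. -> .   bit 26 = 0  t=3,i=10
  ##..# -> .   bit 25 = 0  t=0,i=13
  ##... -> #   bit 24 = 1  t=1,i=7
  #.### -> #   bit 23 = 1  t=2,i=7
  #.##. -> #   bit 22 = 1  t=0,i=11
  #.#.# -> .   bit 21 = 0  t=4,i=1
  #.#.. -> #   bit 20 = 1  t=3,i=11
  #..## -> #   bit 19 = 1  t=1,i=4
  #..#. -> #   bit 18 = 1  t=0,i=0
  #...# -> .   bit 17 = 0  t=0,i=3
  #.... -> #   bit 16 = 1  t=1,i=8
  .#### -> .   bit 15 = 0  t=2,i=12
  .###. -> #   bit 14 = 1  t=1,i=1
  .##.# -> .   bit 13 = 0  t=2,i=5
  .##.. -> .   bit 12 = 0  t=0,i=12
  .#.## -> .   bit 11 = 0  t=0,i=10
  .#.#. -> #   bit 10 = 1  t=4,i=2
  .#..# -> #   bit 9 = 1  t=1,i=12
  .#... -> #   bit 8 = 1  t=0,i=2
  ..### -> #   bit 7 = 1  t=1,i=0
  ..##. -> #   bit 6 = 1  t=1,i=5
  ..#.# -> .   bit 5 = 0  t=0,i=9
  ..#.. -> #   bit 4 = 1  t=0,i=1
  ...## -> .   bit 3 = 0  t=3,i=2
  ...#. -> .   bit 2 = 0  t=0,i=4
  ....# -> #   bit 1 = 1  t=1,i=9
  ..... -> .   bit 0 = 0  t=3,i=0
  bits 00100001110111010100011111010010 = 568149970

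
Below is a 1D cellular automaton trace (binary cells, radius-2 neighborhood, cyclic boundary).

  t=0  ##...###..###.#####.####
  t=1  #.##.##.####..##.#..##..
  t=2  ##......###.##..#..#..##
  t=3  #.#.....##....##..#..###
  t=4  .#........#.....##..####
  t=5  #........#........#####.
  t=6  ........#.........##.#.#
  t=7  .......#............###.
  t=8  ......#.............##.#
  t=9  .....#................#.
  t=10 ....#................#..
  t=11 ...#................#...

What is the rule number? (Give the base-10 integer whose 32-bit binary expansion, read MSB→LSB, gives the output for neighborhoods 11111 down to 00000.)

  [31] ##### => .  t=0,i=16
  [30] ####. => #  t=0,i=0
  [29] ###.# => .  t=0,i=12
  [28] ###.. => .  t=0,i=1
  [27] ##.## => .  t=0,i=13
  [26] ##.#. => #  t=1,i=16
  [25] ##..# => #  t=0,i=8
  [24] ##... => #  t=0,i=2
  [23] #.### => #  t=0,i=14
  [22] #.##. => .  t=1,i=2
  [21] #.#.# => #  t=6,i=21
  [20] #.#.. => .  t=1,i=17
  [19] #..## => #  t=0,i=9
  [18] #..#. => #  t=1,i=23
  [17] #...# => #  t=0,i=3
  [16] #.... => .  t=2,i=3
  [15] .#### => #  t=0,i=15
  [14] .###. => #  t=0,i=6
  [13] .##.# => .  t=1,i=3
  [12] .##.. => .  t=1,i=21
  [11] .#.## => #  t=1,i=1
  [10] .#.#. => #  t=6,i=22
  [9] .#..# => .  t=1,i=18
  [8] .#... => .  t=3,i=3
  [7] ..### => #  t=0,i=5
  [6] ..##. => .  t=1,i=14
  [5] ..#.# => #  t=1,i=0
  [4] ..#.. => .  t=2,i=16
  [3] ...## => .  t=0,i=4
  [2] ...#. => #  t=4,i=9
  [1] ....# => .  t=2,i=6
  [0] ..... => .  t=2,i=4
  bits 01000111101011101100110010100100 = 1202637988

1202637988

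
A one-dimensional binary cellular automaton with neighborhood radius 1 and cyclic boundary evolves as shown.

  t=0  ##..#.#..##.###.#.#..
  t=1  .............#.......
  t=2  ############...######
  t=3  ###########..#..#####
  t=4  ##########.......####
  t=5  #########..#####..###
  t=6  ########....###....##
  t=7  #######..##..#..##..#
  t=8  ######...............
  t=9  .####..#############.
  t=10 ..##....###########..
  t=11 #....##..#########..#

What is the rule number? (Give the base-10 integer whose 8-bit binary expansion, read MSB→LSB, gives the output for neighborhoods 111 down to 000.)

  ### -> #   bit 7 = 1  t=0,i=13
  ##. -> .   bit 6 = 0  t=0,i=1
  #.# -> .   bit 5 = 0  t=0,i=5
  #.. -> .   bit 4 = 0  t=0,i=2
  .## -> .   bit 3 = 0  t=0,i=0
  .#. -> .   bit 2 = 0  t=0,i=4
  ..# -> .   bit 1 = 0  t=0,i=3
  ... -> #   bit 0 = 1  t=1,i=0
  bits 10000001 = 129

129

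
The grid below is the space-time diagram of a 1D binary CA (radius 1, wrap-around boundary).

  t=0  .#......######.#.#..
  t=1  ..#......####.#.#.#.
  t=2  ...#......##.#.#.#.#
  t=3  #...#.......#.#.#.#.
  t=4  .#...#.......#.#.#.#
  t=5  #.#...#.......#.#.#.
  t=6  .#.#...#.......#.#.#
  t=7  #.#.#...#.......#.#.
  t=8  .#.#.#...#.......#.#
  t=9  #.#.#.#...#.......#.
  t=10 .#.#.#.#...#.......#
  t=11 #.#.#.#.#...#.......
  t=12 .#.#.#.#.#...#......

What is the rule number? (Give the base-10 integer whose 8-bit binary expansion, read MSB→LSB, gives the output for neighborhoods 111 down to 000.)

176

  [7] ### => #  t=0,i=9
  [6] ##. => .  t=0,i=13
  [5] #.# => #  t=0,i=14
  [4] #.. => #  t=0,i=2
  [3] .## => .  t=0,i=8
  [2] .#. => .  t=0,i=1
  [1] ..# => .  t=0,i=0
  [0] ... => .  t=0,i=3
  bits 10110000 = 176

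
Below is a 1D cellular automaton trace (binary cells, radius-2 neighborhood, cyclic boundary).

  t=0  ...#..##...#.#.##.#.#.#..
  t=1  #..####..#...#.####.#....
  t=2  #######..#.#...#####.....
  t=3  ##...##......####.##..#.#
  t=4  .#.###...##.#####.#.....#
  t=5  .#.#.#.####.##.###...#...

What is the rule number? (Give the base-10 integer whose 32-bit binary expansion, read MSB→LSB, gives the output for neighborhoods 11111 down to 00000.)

1961534169

  ##### -> .   bit 31 = 0  t=2,i=2
  ####. -> #   bit 30 = 1  t=1,i=5
  ###.# -> #   bit 29 = 1  t=1,i=18
  ###.. -> #   bit 28 = 1  t=1,i=6
  ##.## -> .   bit 27 = 0  t=3,i=17
  ##.#. -> #   bit 26 = 1  t=0,i=17
  ##..# -> .   bit 25 = 0  t=1,i=7
  ##... -> .   bit 24 = 0  t=0,i=8
  #.### -> #   bit 23 = 1  t=1,i=15
  #.##. -> #   bit 22 = 1  t=0,i=15
  #.#.# -> #   bit 21 = 1  t=0,i=13
  #.#.. -> .   bit 20 = 0  t=0,i=22
  #..## -> #   bit 19 = 1  t=0,i=5
  #..#. -> .   bit 18 = 0  t=1,i=8
  #...# -> #   bit 17 = 1  t=0,i=9
  #.... -> .   bit 16 = 0  t=0,i=24
  .#### -> #   bit 15 = 1  t=1,i=4
  .###. -> .   bit 14 = 0  t=3,i=0
  .##.# -> #   bit 13 = 1  t=0,i=16
  .##.. -> .   bit 12 = 0  t=0,i=7
  .#.## -> .   bit 11 = 0  t=0,i=14
  .#.#. -> .   bit 10 = 0  t=0,i=12
  .#..# -> #   bit 9 = 1  t=0,i=4
  .#... -> .   bit 8 = 0  t=0,i=23
  ..### -> #   bit 7 = 1  t=1,i=3
  ..##. -> #   bit 6 = 1  t=0,i=6
  ..#.# -> .   bit 5 = 0  t=0,i=11
  ..#.. -> #   bit 4 = 1  t=0,i=3
  ...## -> #   bit 3 = 1  t=2,i=14
  ...#. -> .   bit 2 = 0  t=0,i=2
  ....# -> .   bit 1 = 0  t=0,i=1
  ..... -> #   bit 0 = 1  t=0,i=0
  bits 01110100111010101010001011011001 = 1961534169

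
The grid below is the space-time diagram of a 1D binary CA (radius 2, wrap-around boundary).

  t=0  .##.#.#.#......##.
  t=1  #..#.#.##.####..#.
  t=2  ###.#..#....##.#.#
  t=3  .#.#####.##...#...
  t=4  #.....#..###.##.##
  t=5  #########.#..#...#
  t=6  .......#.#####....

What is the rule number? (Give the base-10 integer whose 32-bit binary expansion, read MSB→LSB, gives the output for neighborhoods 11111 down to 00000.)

  [31] ##### => .  t=3,i=5
  [30] ####. => #  t=1,i=12
  [29] ###.# => .  t=2,i=2
  [28] ###.. => #  t=1,i=13
  [27] ##.## => .  t=1,i=9
  [26] ##.#. => #  t=0,i=3
  [25] ##..# => .  t=0,i=17
  [24] ##... => #  t=3,i=11
  [23] #.### => .  t=1,i=10
  [22] #.##. => #  t=1,i=7
  [21] #.#.# => .  t=0,i=4
  [20] #.#.. => #  t=0,i=8
  [19] #..## => #  t=0,i=0
  [18] #..#. => #  t=1,i=2
  [17] #...# => .  t=3,i=12
  [16] #.... => #  t=0,i=10
  [15] .#### => .  t=1,i=11
  [14] .###. => #  t=4,i=10
  [13] .##.# => .  t=0,i=2
  [12] .##.. => #  t=0,i=16
  [11] .#.## => .  t=1,i=6
  [10] .#.#. => #  t=0,i=5
  [9] .#..# => #  t=1,i=1
  [8] .#... => .  t=0,i=9
  [7] ..### => .  t=4,i=9
  [6] ..##. => .  t=0,i=1
  [5] ..#.# => .  t=1,i=3
  [4] ..#.. => #  t=2,i=7
  [3] ...## => .  t=0,i=14
  [2] ...#. => #  t=3,i=0
  [1] ....# => #  t=0,i=13
  [0] ..... => #  t=0,i=11
  bits 01010101010111010101011000010111 = 1432180247

1432180247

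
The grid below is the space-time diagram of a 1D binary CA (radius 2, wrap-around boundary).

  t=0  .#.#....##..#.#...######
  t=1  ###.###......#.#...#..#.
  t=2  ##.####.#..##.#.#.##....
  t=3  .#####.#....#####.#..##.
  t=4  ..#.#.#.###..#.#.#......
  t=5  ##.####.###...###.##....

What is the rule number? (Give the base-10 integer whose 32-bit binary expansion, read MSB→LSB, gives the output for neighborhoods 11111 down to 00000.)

1558308118

  [31] ##### => .  t=0,i=20
  [30] ####. => #  t=0,i=22
  [29] ###.# => .  t=0,i=23
  [28] ###.. => #  t=1,i=6
  [27] ##.## => #  t=1,i=3
  [26] ##.#. => #  t=0,i=0
  [25] ##..# => .  t=0,i=10
  [24] ##... => .  t=1,i=7
  [23] #.### => #  t=1,i=0
  [22] #.##. => #  t=2,i=18
  [21] #.#.# => #  t=0,i=1
  [20] #.#.. => .  t=0,i=3
  [19] #..## => .  t=2,i=10
  [18] #..#. => .  t=0,i=11
  [17] #...# => .  t=0,i=16
  [16] #.... => #  t=0,i=5
  [15] .#### => #  t=0,i=19
  [14] .###. => #  t=1,i=1
  [13] .##.# => #  t=2,i=1
  [12] .##.. => .  t=0,i=9
  [11] .#.## => .  t=1,i=23
  [10] .#.#. => #  t=0,i=2
  [9] .#..# => .  t=1,i=20
  [8] .#... => #  t=0,i=4
  [7] ..### => .  t=0,i=18
  [6] ..##. => .  t=0,i=8
  [5] ..#.# => .  t=0,i=12
  [4] ..#.. => #  t=1,i=19
  [3] ...## => .  t=0,i=7
  [2] ...#. => #  t=1,i=12
  [1] ....# => #  t=0,i=6
  [0] ..... => .  t=1,i=9
  bits 01011100111000011110010100010110 = 1558308118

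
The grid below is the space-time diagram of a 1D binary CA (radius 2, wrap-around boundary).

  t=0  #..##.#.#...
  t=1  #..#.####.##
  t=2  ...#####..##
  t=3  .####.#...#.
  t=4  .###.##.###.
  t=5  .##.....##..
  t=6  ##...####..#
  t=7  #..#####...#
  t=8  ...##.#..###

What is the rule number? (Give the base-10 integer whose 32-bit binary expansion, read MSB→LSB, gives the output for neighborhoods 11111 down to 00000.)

  nb #####: next=.  (t=2,i=5, bit31=0)
  nb ####.: next=#  (t=1,i=7, bit30=1)
  nb ###.#: next=.  (t=1,i=8, bit29=0)
  nb ###..: next=.  (t=1,i=0, bit28=0)
  nb ##.##: next=.  (t=1,i=9, bit27=0)
  nb ##.#.: next=#  (t=0,i=5, bit26=1)
  nb ##..#: next=.  (t=1,i=1, bit25=0)
  nb ##...: next=.  (t=2,i=0, bit24=0)
  nb #.###: next=#  (t=1,i=5, bit23=1)
  nb #.##.: next=.  (t=4,i=5, bit22=0)
  nb #.#.#: next=#  (t=0,i=6, bit21=1)
  nb #.#..: next=#  (t=0,i=8, bit20=1)
  nb #..##: next=.  (t=0,i=2, bit19=0)
  nb #..#.: next=.  (t=1,i=2, bit18=0)
  nb #...#: next=#  (t=0,i=10, bit17=1)
  nb #....: next=.  (t=5,i=4, bit16=0)
  nb .####: next=#  (t=1,i=6, bit15=1)
  nb .###.: next=#  (t=1,i=11, bit14=1)
  nb .##.#: next=.  (t=0,i=4, bit13=0)
  nb .##..: next=.  (t=2,i=11, bit12=0)
  nb .#.##: next=#  (t=1,i=4, bit11=1)
  nb .#.#.: next=#  (t=0,i=7, bit10=1)
  nb .#..#: next=.  (t=0,i=1, bit9=0)
  nb .#...: next=.  (t=0,i=9, bit8=0)
  nb ..###: next=#  (t=2,i=3, bit7=1)
  nb ..##.: next=#  (t=0,i=3, bit6=1)
  nb ..#.#: next=#  (t=1,i=3, bit5=1)
  nb ..#..: next=#  (t=0,i=0, bit4=1)
  nb ...##: next=#  (t=2,i=2, bit3=1)
  nb ...#.: next=#  (t=0,i=11, bit2=1)
  nb ....#: next=#  (t=5,i=6, bit1=1)
  nb .....: next=#  (t=5,i=5, bit0=1)
  bits 01000100101100101100110011111111 = 1152568575

1152568575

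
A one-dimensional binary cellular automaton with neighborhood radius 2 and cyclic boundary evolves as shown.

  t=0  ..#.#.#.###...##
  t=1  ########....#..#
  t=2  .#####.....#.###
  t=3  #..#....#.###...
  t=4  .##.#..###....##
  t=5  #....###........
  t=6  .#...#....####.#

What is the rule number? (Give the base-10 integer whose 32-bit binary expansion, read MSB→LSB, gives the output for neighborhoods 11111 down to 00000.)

2318278565

  #####|#  b31=1 t=1,i=1
  ####.|.  b30=0 t=1,i=6
  ###.#|.  b29=0 t=2,i=15
  ###..|.  b28=0 t=0,i=10
  ##.##|#  b27=1 t=2,i=0
  ##.#.|.  b26=0 t=4,i=3
  ##..#|#  b25=1 t=0,i=0
  ##...|.  b24=0 t=0,i=11
  #.###|.  b23=0 t=0,i=8
  #.##.|.  b22=0 t=4,i=1
  #.#.#|#  b21=1 t=0,i=4
  #.#..|.  b20=0 t=4,i=4
  #..##|#  b19=1 t=1,i=14
  #..#.|#  b18=1 t=0,i=1
  #...#|#  b17=1 t=0,i=12
  #....|.  b16=0 t=1,i=9
  .####|.  b15=0 t=1,i=0
  .###.|.  b14=0 t=0,i=9
  .##.#|.  b13=0 t=4,i=2
  .##..|#  b12=1 t=0,i=15
  .#.##|#  b11=1 t=0,i=7
  .#.#.|#  b10=1 t=0,i=3
  .#..#|#  b9=1 t=1,i=13
  .#...|#  b8=1 t=3,i=4
  ..###|#  b7=1 t=1,i=15
  ..##.|.  b6=0 t=0,i=14
  ..#.#|#  b5=1 t=0,i=2
  ..#..|.  b4=0 t=1,i=12
  ...##|.  b3=0 t=0,i=13
  ...#.|#  b2=1 t=1,i=11
  ....#|.  b1=0 t=1,i=10
  .....|#  b0=1 t=2,i=8
  bits 10001010001011100001111110100101 = 2318278565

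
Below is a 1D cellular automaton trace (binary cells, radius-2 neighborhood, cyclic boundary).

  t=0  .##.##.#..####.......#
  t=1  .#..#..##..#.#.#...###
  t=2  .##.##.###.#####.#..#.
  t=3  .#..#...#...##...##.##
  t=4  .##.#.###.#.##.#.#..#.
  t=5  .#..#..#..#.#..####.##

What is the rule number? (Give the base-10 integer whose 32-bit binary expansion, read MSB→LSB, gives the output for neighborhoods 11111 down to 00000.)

2457065078

  #####|#  b31=1 t=2,i=13
  ####.|.  b30=0 t=0,i=12
  ###.#|.  b29=0 t=1,i=21
  ###..|#  b28=1 t=0,i=13
  ##.##|.  b27=0 t=0,i=3
  ##.#.|.  b26=0 t=0,i=6
  ##..#|#  b25=1 t=1,i=9
  ##...|.  b24=0 t=0,i=14
  #.###|.  b23=0 t=2,i=7
  #.##.|#  b22=1 t=0,i=1
  #.#.#|#  b21=1 t=1,i=13
  #.#..|#  b20=1 t=0,i=7
  #..##|.  b19=0 t=0,i=9
  #..#.|.  b18=0 t=1,i=3
  #...#|#  b17=1 t=1,i=17
  #....|#  b16=1 t=0,i=15
  .####|#  b15=1 t=0,i=11
  .###.|#  b14=1 t=1,i=20
  .##.#|.  b13=0 t=0,i=2
  .##..|#  b12=1 t=1,i=8
  .#.##|.  b11=0 t=0,i=0
  .#.#.|#  b10=1 t=1,i=12
  .#..#|#  b9=1 t=0,i=8
  .#...|.  b8=0 t=1,i=16
  ..###|.  b7=0 t=0,i=10
  ..##.|#  b6=1 t=1,i=7
  ..#.#|#  b5=1 t=0,i=21
  ..#..|#  b4=1 t=1,i=4
  ...##|.  b3=0 t=1,i=18
  ...#.|#  b2=1 t=0,i=20
  ....#|#  b1=1 t=0,i=19
  .....|.  b0=0 t=0,i=16
  bits 10010010011100111101011001110110 = 2457065078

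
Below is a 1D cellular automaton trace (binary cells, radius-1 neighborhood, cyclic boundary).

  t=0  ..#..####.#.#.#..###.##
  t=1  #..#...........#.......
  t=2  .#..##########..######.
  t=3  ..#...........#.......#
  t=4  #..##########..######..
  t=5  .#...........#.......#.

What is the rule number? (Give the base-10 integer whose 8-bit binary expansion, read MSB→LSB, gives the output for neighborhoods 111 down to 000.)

  [7] ### => .  t=0,i=6
  [6] ##. => .  t=0,i=8
  [5] #.# => .  t=0,i=9
  [4] #.. => #  t=0,i=0
  [3] .## => .  t=0,i=5
  [2] .#. => .  t=0,i=2
  [1] ..# => .  t=0,i=1
  [0] ... => #  t=1,i=5
  bits 00010001 = 17

17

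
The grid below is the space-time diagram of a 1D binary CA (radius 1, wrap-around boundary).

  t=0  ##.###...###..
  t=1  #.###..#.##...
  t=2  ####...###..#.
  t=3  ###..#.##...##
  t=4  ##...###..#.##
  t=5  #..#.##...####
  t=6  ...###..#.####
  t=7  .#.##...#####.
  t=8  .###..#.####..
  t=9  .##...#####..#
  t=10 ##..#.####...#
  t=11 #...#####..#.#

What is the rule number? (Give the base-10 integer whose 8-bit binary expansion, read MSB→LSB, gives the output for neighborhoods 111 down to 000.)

  nb ###: next=#  (t=0,i=4, bit7=1)
  nb ##.: next=.  (t=0,i=1, bit6=0)
  nb #.#: next=#  (t=0,i=2, bit5=1)
  nb #..: next=.  (t=0,i=6, bit4=0)
  nb .##: next=#  (t=0,i=0, bit3=1)
  nb .#.: next=#  (t=1,i=0, bit2=1)
  nb ..#: next=.  (t=0,i=8, bit1=0)
  nb ...: next=#  (t=0,i=7, bit0=1)
  bits 10101101 = 173

173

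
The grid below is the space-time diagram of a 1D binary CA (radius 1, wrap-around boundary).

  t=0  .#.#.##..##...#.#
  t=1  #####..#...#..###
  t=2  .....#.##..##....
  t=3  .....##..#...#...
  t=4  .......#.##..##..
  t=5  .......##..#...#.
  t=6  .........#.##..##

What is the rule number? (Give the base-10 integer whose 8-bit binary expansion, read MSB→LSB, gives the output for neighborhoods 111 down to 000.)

  ###|.  b7=0 t=1,i=0
  ##.|.  b6=0 t=0,i=6
  #.#|#  b5=1 t=0,i=0
  #..|#  b4=1 t=0,i=7
  .##|.  b3=0 t=0,i=5
  .#.|#  b2=1 t=0,i=1
  ..#|.  b1=0 t=0,i=8
  ...|.  b0=0 t=0,i=12
  bits 00110100 = 52

52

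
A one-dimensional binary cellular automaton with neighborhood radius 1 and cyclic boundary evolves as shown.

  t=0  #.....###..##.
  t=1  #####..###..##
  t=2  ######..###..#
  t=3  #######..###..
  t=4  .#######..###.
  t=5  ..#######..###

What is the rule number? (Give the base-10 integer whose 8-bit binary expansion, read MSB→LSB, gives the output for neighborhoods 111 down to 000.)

  ###|#  b7=1 t=0,i=7
  ##.|#  b6=1 t=0,i=8
  #.#|#  b5=1 t=0,i=13
  #..|#  b4=1 t=0,i=1
  .##|.  b3=0 t=0,i=6
  .#.|#  b2=1 t=0,i=0
  ..#|.  b1=0 t=0,i=5
  ...|#  b0=1 t=0,i=2
  bits 11110101 = 245

245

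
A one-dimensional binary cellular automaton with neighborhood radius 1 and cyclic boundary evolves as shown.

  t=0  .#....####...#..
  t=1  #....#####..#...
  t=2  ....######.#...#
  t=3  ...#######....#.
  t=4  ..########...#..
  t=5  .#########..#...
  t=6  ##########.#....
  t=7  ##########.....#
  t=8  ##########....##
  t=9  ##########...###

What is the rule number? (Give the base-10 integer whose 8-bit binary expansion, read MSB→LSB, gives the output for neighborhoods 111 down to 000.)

202

  [7] ### => #  t=0,i=7
  [6] ##. => #  t=0,i=9
  [5] #.# => .  t=2,i=10
  [4] #.. => .  t=0,i=2
  [3] .## => #  t=0,i=6
  [2] .#. => .  t=0,i=1
  [1] ..# => #  t=0,i=0
  [0] ... => .  t=0,i=3
  bits 11001010 = 202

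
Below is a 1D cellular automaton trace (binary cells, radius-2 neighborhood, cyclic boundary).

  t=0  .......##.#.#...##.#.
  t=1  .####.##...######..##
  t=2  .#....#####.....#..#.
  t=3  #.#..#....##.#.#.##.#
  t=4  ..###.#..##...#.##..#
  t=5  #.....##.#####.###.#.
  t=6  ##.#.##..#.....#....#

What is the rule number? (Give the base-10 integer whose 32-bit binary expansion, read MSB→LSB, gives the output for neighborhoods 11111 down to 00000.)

  #####|.  b31=0 t=1,i=13
  ####.|.  b30=0 t=1,i=3
  ###.#|.  b29=0 t=1,i=4
  ###..|#  b28=1 t=1,i=16
  ##.##|.  b27=0 t=1,i=0
  ##.#.|.  b26=0 t=0,i=9
  ##..#|.  b25=0 t=1,i=17
  ##...|#  b24=1 t=1,i=8
  #.###|#  b23=1 t=1,i=1
  #.##.|#  b22=1 t=1,i=6
  #.#.#|.  b21=0 t=0,i=10
  #.#..|#  b20=1 t=0,i=12
  #..##|.  b19=0 t=1,i=18
  #..#.|#  b18=1 t=2,i=0
  #...#|#  b17=1 t=0,i=14
  #....|.  b16=0 t=0,i=0
  .####|.  b15=0 t=1,i=2
  .###.|.  b14=0 t=4,i=3
  .##.#|.  b13=0 t=0,i=8
  .##..|#  b12=1 t=1,i=7
  .#.##|#  b11=1 t=3,i=16
  .#.#.|#  b10=1 t=0,i=11
  .#..#|#  b9=1 t=2,i=17
  .#...|#  b8=1 t=0,i=13
  ..###|.  b7=0 t=1,i=11
  ..##.|#  b6=1 t=0,i=7
  ..#.#|.  b5=0 t=4,i=14
  ..#..|.  b4=0 t=2,i=1
  ...##|#  b3=1 t=0,i=6
  ...#.|#  b2=1 t=2,i=15
  ....#|.  b1=0 t=0,i=5
  .....|#  b0=1 t=0,i=1
  bits 00010001110101100001111101001101 = 299245389

299245389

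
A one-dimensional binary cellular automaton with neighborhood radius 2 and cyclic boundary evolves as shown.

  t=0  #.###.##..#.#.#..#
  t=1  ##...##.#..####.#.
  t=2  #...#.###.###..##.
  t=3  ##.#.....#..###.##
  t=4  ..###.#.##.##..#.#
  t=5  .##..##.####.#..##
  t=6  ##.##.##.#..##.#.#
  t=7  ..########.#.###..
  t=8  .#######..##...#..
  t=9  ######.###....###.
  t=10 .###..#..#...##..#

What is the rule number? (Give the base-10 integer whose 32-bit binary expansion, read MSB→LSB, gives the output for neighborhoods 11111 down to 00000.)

  #####|#  b31=1 t=7,i=4
  ####.|.  b30=0 t=1,i=13
  ###.#|.  b29=0 t=0,i=4
  ###..|#  b28=1 t=2,i=12
  ##.##|#  b27=1 t=0,i=1
  ##.#.|#  b26=1 t=1,i=7
  ##..#|#  b25=1 t=0,i=8
  ##...|.  b24=0 t=1,i=2
  #.###|.  b23=0 t=0,i=2
  #.##.|#  b22=1 t=0,i=6
  #.#.#|#  b21=1 t=0,i=12
  #.#..|#  b20=1 t=0,i=14
  #..##|#  b19=1 t=0,i=16
  #..#.|.  b18=0 t=0,i=9
  #...#|.  b17=0 t=1,i=3
  #....|.  b16=0 t=3,i=5
  .####|#  b15=1 t=1,i=12
  .###.|.  b14=0 t=0,i=3
  .##.#|#  b13=1 t=0,i=0
  .##..|.  b12=0 t=0,i=7
  .#.##|.  b11=0 t=1,i=17
  .#.#.|#  b10=1 t=0,i=11
  .#..#|.  b9=0 t=0,i=15
  .#...|#  b8=1 t=2,i=1
  ..###|#  b7=1 t=1,i=11
  ..##.|.  b6=0 t=0,i=17
  ..#.#|.  b5=0 t=0,i=10
  ..#..|#  b4=1 t=3,i=9
  ...##|#  b3=1 t=1,i=4
  ...#.|#  b2=1 t=2,i=3
  ....#|.  b1=0 t=3,i=7
  .....|#  b0=1 t=3,i=6
  bits 10011110011110001010010110011101 = 2658706845

2658706845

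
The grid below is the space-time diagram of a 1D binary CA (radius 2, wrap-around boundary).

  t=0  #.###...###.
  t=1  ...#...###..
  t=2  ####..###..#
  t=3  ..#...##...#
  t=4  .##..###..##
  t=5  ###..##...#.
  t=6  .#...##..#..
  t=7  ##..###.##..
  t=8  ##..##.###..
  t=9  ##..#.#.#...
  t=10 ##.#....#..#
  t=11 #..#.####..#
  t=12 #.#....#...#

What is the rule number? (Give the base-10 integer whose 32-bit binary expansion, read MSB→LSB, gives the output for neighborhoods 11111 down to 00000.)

  ##### -> .   bit 31 = 0  t=2,i=1
  ####. -> #   bit 30 = 1  t=2,i=2
  ###.# -> .   bit 29 = 0  t=0,i=10
  ###.. -> .   bit 28 = 0  t=0,i=4
  ##.## -> #   bit 27 = 1  t=4,i=0
  ##.#. -> .   bit 26 = 0  t=0,i=11
  ##..# -> .   bit 25 = 0  t=2,i=4
  ##... -> .   bit 24 = 0  t=0,i=5
  #.### -> .   bit 23 = 0  t=0,i=2
  #.##. -> #   bit 22 = 1  t=4,i=1
  #.#.# -> .   bit 21 = 0  t=0,i=0
  #.#.. -> #   bit 20 = 1  t=9,i=8
  #..## -> .   bit 19 = 0  t=2,i=5
  #..#. -> #   bit 18 = 1  t=3,i=1
  #...# -> .   bit 17 = 0  t=0,i=6
  #.... -> #   bit 16 = 1  t=1,i=11
  .#### -> .   bit 15 = 0  t=2,i=0
  .###. -> #   bit 14 = 1  t=0,i=3
  .##.# -> .   bit 13 = 0  t=4,i=11
  .##.. -> #   bit 12 = 1  t=3,i=7
  .#.## -> .   bit 11 = 0  t=0,i=1
  .#.#. -> .   bit 10 = 0  t=9,i=5
  .#..# -> .   bit 9 = 0  t=3,i=0
  .#... -> .   bit 8 = 0  t=1,i=4
  ..### -> #   bit 7 = 1  t=0,i=8
  ..##. -> #   bit 6 = 1  t=3,i=6
  ..#.# -> .   bit 5 = 0  t=5,i=10
  ..#.. -> #   bit 4 = 1  t=1,i=3
  ...## -> #   bit 3 = 1  t=0,i=7
  ...#. -> #   bit 2 = 1  t=1,i=2
  ....# -> #   bit 1 = 1  t=1,i=1
  ..... -> #   bit 0 = 1  t=1,i=0
  bits 01001000010101010101000011011111 = 1213550815

1213550815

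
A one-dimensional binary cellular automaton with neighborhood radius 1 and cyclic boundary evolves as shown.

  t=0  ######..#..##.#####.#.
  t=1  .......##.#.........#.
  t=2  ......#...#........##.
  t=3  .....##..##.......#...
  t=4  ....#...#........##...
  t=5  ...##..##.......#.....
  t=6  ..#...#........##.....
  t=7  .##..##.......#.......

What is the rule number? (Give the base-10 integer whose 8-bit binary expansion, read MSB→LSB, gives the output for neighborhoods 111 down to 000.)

6

  nb ###: next=.  (t=0,i=1, bit7=0)
  nb ##.: next=.  (t=0,i=5, bit6=0)
  nb #.#: next=.  (t=0,i=13, bit5=0)
  nb #..: next=.  (t=0,i=6, bit4=0)
  nb .##: next=.  (t=0,i=0, bit3=0)
  nb .#.: next=#  (t=0,i=8, bit2=1)
  nb ..#: next=#  (t=0,i=7, bit1=1)
  nb ...: next=.  (t=1,i=0, bit0=0)
  bits 00000110 = 6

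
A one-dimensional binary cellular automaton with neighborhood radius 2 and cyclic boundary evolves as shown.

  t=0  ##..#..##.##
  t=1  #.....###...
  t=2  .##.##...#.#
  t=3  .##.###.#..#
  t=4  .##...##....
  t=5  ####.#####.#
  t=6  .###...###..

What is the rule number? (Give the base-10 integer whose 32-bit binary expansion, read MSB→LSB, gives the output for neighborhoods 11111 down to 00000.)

  #####|#  b31=1 t=5,i=1
  ####.|#  b30=1 t=0,i=0
  ###.#|#  b29=1 t=3,i=6
  ###..|.  b28=0 t=0,i=1
  ##.##|.  b27=0 t=0,i=9
  ##.#.|#  b26=1 t=3,i=7
  ##..#|.  b25=0 t=0,i=2
  ##...|#  b24=1 t=1,i=9
  #.###|.  b23=0 t=0,i=10
  #.##.|#  b22=1 t=2,i=1
  #.#.#|#  b21=1 t=2,i=11
  #.#..|.  b20=0 t=3,i=8
  #..##|#  b19=1 t=0,i=6
  #..#.|.  b18=0 t=0,i=3
  #...#|.  b17=0 t=1,i=10
  #....|#  b16=1 t=1,i=2
  .####|.  b15=0 t=0,i=11
  .###.|.  b14=0 t=1,i=7
  .##.#|#  b13=1 t=0,i=8
  .##..|#  b12=1 t=2,i=5
  .#.##|.  b11=0 t=2,i=0
  .#.#.|.  b10=0 t=2,i=10
  .#..#|.  b9=0 t=0,i=5
  .#...|#  b8=1 t=1,i=1
  ..###|.  b7=0 t=1,i=6
  ..##.|#  b6=1 t=0,i=7
  ..#.#|.  b5=0 t=2,i=9
  ..#..|.  b4=0 t=0,i=4
  ...##|#  b3=1 t=1,i=5
  ...#.|#  b2=1 t=1,i=11
  ....#|#  b1=1 t=1,i=4
  .....|.  b0=0 t=1,i=3
  bits 11100101011010010011000101001110 = 3848876366

3848876366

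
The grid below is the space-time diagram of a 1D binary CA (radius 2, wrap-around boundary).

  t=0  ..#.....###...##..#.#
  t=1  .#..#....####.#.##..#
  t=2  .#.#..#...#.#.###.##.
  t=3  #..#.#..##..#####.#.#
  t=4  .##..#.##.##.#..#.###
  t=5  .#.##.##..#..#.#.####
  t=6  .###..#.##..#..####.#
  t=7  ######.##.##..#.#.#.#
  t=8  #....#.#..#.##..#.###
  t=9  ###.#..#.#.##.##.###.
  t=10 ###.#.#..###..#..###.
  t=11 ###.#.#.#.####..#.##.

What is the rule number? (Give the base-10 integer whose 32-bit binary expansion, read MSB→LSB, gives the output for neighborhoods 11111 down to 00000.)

872400964

  #####|.  b31=0 t=3,i=14
  ####.|.  b30=0 t=1,i=11
  ###.#|#  b29=1 t=1,i=12
  ###..|#  b28=1 t=0,i=10
  ##.##|.  b27=0 t=2,i=17
  ##.#.|.  b26=0 t=1,i=13
  ##..#|#  b25=1 t=0,i=16
  ##...|#  b24=1 t=0,i=11
  #.###|#  b23=1 t=2,i=14
  #.##.|#  b22=1 t=1,i=16
  #.#.#|#  b21=1 t=1,i=14
  #.#..|#  b20=1 t=0,i=20
  #..##|#  b19=1 t=3,i=7
  #..#.|#  b18=1 t=0,i=1
  #...#|#  b17=1 t=0,i=12
  #....|#  b16=1 t=0,i=4
  .####|#  b15=1 t=1,i=10
  .###.|#  b14=1 t=0,i=9
  .##.#|.  b13=0 t=4,i=8
  .##..|.  b12=0 t=0,i=15
  .#.##|#  b11=1 t=1,i=15
  .#.#.|.  b10=0 t=0,i=19
  .#..#|.  b9=0 t=0,i=0
  .#...|.  b8=0 t=0,i=3
  ..###|.  b7=0 t=0,i=8
  ..##.|#  b6=1 t=0,i=14
  ..#.#|.  b5=0 t=0,i=18
  ..#..|.  b4=0 t=0,i=2
  ...##|.  b3=0 t=0,i=7
  ...#.|#  b2=1 t=2,i=9
  ....#|.  b1=0 t=0,i=6
  .....|.  b0=0 t=0,i=5
  bits 00110011111111111100100001000100 = 872400964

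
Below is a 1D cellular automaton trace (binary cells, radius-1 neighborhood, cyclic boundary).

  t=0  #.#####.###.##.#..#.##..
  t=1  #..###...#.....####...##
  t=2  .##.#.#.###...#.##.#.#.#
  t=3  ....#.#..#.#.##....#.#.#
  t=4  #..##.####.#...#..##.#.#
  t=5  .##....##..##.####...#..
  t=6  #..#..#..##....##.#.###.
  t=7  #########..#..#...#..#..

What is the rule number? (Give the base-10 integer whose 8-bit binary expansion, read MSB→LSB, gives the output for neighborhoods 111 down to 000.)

150

  ### -> #   bit 7 = 1  t=0,i=3
  ##. -> .   bit 6 = 0  t=0,i=6
  #.# -> .   bit 5 = 0  t=0,i=1
  #.. -> #   bit 4 = 1  t=0,i=16
  .## -> .   bit 3 = 0  t=0,i=2
  .#. -> #   bit 2 = 1  t=0,i=0
  ..# -> #   bit 1 = 1  t=0,i=17
  ... -> .   bit 0 = 0  t=1,i=7
  bits 10010110 = 150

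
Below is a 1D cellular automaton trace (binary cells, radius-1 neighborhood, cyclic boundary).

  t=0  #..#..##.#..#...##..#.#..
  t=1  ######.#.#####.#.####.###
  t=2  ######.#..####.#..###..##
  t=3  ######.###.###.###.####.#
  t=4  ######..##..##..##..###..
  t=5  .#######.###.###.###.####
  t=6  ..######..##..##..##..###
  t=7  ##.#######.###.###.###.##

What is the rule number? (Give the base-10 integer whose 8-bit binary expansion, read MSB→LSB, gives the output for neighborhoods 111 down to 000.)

  [7] ### => #  t=1,i=0
  [6] ##. => #  t=0,i=7
  [5] #.# => .  t=0,i=8
  [4] #.. => #  t=0,i=1
  [3] .## => .  t=0,i=6
  [2] .#. => #  t=0,i=0
  [1] ..# => #  t=0,i=2
  [0] ... => .  t=0,i=14
  bits 11010110 = 214

214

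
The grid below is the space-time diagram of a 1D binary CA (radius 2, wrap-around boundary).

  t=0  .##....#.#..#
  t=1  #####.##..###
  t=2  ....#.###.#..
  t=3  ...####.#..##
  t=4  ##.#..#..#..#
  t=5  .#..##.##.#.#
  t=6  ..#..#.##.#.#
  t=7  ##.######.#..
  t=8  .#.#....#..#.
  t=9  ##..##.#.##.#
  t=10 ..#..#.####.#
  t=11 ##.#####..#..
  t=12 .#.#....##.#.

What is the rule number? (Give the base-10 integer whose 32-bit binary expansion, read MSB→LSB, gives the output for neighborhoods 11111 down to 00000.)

  [31] ##### => .  t=1,i=0
  [30] ####. => .  t=1,i=3
  [29] ###.# => #  t=1,i=4
  [28] ###.. => .  t=9,i=1
  [27] ##.## => .  t=1,i=5
  [26] ##.#. => .  t=2,i=9
  [25] ##..# => #  t=1,i=8
  [24] ##... => #  t=0,i=3
  [23] #.### => #  t=2,i=6
  [22] #.##. => #  t=0,i=1
  [21] #.#.# => #  t=5,i=10
  [20] #.#.. => .  t=0,i=9
  [19] #..## => .  t=1,i=9
  [18] #..#. => #  t=0,i=11
  [17] #...# => #  t=3,i=1
  [16] #.... => #  t=0,i=4
  [15] .#### => .  t=1,i=11
  [14] .###. => .  t=2,i=7
  [13] .##.# => #  t=5,i=5
  [12] .##.. => #  t=0,i=2
  [11] .#.## => #  t=0,i=0
  [10] .#.#. => .  t=0,i=8
  [9] .#..# => #  t=0,i=10
  [8] .#... => #  t=2,i=11
  [7] ..### => #  t=1,i=10
  [6] ..##. => .  t=3,i=11
  [5] ..#.# => #  t=0,i=7
  [4] ..#.. => .  t=4,i=6
  [3] ...## => .  t=3,i=2
  [2] ...#. => #  t=0,i=6
  [1] ....# => .  t=0,i=5
  [0] ..... => .  t=2,i=0
  bits 00100011111001110011101110100100 = 602356644

602356644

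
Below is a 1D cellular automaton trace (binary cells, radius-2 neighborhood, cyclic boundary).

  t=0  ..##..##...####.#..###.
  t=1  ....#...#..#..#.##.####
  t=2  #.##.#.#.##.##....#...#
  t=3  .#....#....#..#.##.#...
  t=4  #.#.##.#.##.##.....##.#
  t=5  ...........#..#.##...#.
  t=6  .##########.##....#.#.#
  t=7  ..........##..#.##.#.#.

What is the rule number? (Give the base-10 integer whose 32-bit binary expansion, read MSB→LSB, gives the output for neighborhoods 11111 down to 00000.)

991184775

  #####|.  b31=0 t=6,i=3
  ####.|.  b30=0 t=0,i=13
  ###.#|#  b29=1 t=0,i=14
  ###..|#  b28=1 t=0,i=21
  ##.##|#  b27=1 t=1,i=18
  ##.#.|.  b26=0 t=0,i=15
  ##..#|#  b25=1 t=0,i=4
  ##...|#  b24=1 t=0,i=8
  #.###|.  b23=0 t=1,i=19
  #.##.|.  b22=0 t=1,i=16
  #.#.#|.  b21=0 t=2,i=5
  #.#..|#  b20=1 t=0,i=16
  #..##|.  b19=0 t=0,i=5
  #..#.|#  b18=1 t=1,i=10
  #...#|.  b17=0 t=0,i=0
  #....|.  b16=0 t=1,i=1
  .####|.  b15=0 t=0,i=12
  .###.|#  b14=1 t=0,i=20
  .##.#|.  b13=0 t=1,i=17
  .##..|.  b12=0 t=0,i=3
  .#.##|.  b11=0 t=1,i=15
  .#.#.|#  b10=1 t=2,i=6
  .#..#|#  b9=1 t=0,i=17
  .#...|#  b8=1 t=1,i=5
  ..###|#  b7=1 t=0,i=11
  ..##.|.  b6=0 t=0,i=2
  ..#.#|.  b5=0 t=1,i=14
  ..#..|.  b4=0 t=1,i=4
  ...##|.  b3=0 t=0,i=1
  ...#.|#  b2=1 t=1,i=3
  ....#|#  b1=1 t=1,i=2
  .....|#  b0=1 t=4,i=16
  bits 00111011000101000100011110000111 = 991184775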